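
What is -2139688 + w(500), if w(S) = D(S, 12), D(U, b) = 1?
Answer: -2139687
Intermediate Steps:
w(S) = 1
-2139688 + w(500) = -2139688 + 1 = -2139687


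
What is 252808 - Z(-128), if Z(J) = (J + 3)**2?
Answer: 237183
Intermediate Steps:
Z(J) = (3 + J)**2
252808 - Z(-128) = 252808 - (3 - 128)**2 = 252808 - 1*(-125)**2 = 252808 - 1*15625 = 252808 - 15625 = 237183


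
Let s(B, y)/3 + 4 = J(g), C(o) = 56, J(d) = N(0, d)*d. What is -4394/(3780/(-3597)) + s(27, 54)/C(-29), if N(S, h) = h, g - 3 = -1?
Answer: 2634203/630 ≈ 4181.3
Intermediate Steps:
g = 2 (g = 3 - 1 = 2)
J(d) = d² (J(d) = d*d = d²)
s(B, y) = 0 (s(B, y) = -12 + 3*2² = -12 + 3*4 = -12 + 12 = 0)
-4394/(3780/(-3597)) + s(27, 54)/C(-29) = -4394/(3780/(-3597)) + 0/56 = -4394/(3780*(-1/3597)) + 0*(1/56) = -4394/(-1260/1199) + 0 = -4394*(-1199/1260) + 0 = 2634203/630 + 0 = 2634203/630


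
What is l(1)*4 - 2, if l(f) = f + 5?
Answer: 22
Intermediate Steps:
l(f) = 5 + f
l(1)*4 - 2 = (5 + 1)*4 - 2 = 6*4 - 2 = 24 - 2 = 22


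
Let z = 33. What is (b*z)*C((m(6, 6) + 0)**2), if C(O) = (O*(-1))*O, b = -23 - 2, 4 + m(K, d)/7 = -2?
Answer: 2567149200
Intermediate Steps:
m(K, d) = -42 (m(K, d) = -28 + 7*(-2) = -28 - 14 = -42)
b = -25
C(O) = -O**2 (C(O) = (-O)*O = -O**2)
(b*z)*C((m(6, 6) + 0)**2) = (-25*33)*(-((-42 + 0)**2)**2) = -(-825)*((-42)**2)**2 = -(-825)*1764**2 = -(-825)*3111696 = -825*(-3111696) = 2567149200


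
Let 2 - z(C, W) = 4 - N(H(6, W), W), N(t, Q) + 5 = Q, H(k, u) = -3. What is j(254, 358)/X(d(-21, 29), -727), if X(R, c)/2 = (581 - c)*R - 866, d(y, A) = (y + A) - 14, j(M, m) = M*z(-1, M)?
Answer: -31369/8714 ≈ -3.5998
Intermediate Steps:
N(t, Q) = -5 + Q
z(C, W) = -7 + W (z(C, W) = 2 - (4 - (-5 + W)) = 2 - (4 + (5 - W)) = 2 - (9 - W) = 2 + (-9 + W) = -7 + W)
j(M, m) = M*(-7 + M)
d(y, A) = -14 + A + y (d(y, A) = (A + y) - 14 = -14 + A + y)
X(R, c) = -1732 + 2*R*(581 - c) (X(R, c) = 2*((581 - c)*R - 866) = 2*(R*(581 - c) - 866) = 2*(-866 + R*(581 - c)) = -1732 + 2*R*(581 - c))
j(254, 358)/X(d(-21, 29), -727) = (254*(-7 + 254))/(-1732 + 1162*(-14 + 29 - 21) - 2*(-14 + 29 - 21)*(-727)) = (254*247)/(-1732 + 1162*(-6) - 2*(-6)*(-727)) = 62738/(-1732 - 6972 - 8724) = 62738/(-17428) = 62738*(-1/17428) = -31369/8714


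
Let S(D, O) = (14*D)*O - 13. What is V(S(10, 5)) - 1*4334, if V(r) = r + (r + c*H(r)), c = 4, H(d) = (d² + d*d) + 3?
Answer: 3772804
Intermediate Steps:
H(d) = 3 + 2*d² (H(d) = (d² + d²) + 3 = 2*d² + 3 = 3 + 2*d²)
S(D, O) = -13 + 14*D*O (S(D, O) = 14*D*O - 13 = -13 + 14*D*O)
V(r) = 12 + 2*r + 8*r² (V(r) = r + (r + 4*(3 + 2*r²)) = r + (r + (12 + 8*r²)) = r + (12 + r + 8*r²) = 12 + 2*r + 8*r²)
V(S(10, 5)) - 1*4334 = (12 + 2*(-13 + 14*10*5) + 8*(-13 + 14*10*5)²) - 1*4334 = (12 + 2*(-13 + 700) + 8*(-13 + 700)²) - 4334 = (12 + 2*687 + 8*687²) - 4334 = (12 + 1374 + 8*471969) - 4334 = (12 + 1374 + 3775752) - 4334 = 3777138 - 4334 = 3772804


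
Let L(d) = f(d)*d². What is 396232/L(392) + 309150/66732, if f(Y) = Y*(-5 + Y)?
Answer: 75070408185169/16204367132352 ≈ 4.6327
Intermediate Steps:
L(d) = d³*(-5 + d) (L(d) = (d*(-5 + d))*d² = d³*(-5 + d))
396232/L(392) + 309150/66732 = 396232/((392³*(-5 + 392))) + 309150/66732 = 396232/((60236288*387)) + 309150*(1/66732) = 396232/23311443456 + 51525/11122 = 396232*(1/23311443456) + 51525/11122 = 49529/2913930432 + 51525/11122 = 75070408185169/16204367132352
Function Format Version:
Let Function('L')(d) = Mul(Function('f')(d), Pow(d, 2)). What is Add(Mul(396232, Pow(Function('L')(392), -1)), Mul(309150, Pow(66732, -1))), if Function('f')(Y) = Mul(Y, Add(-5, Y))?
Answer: Rational(75070408185169, 16204367132352) ≈ 4.6327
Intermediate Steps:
Function('L')(d) = Mul(Pow(d, 3), Add(-5, d)) (Function('L')(d) = Mul(Mul(d, Add(-5, d)), Pow(d, 2)) = Mul(Pow(d, 3), Add(-5, d)))
Add(Mul(396232, Pow(Function('L')(392), -1)), Mul(309150, Pow(66732, -1))) = Add(Mul(396232, Pow(Mul(Pow(392, 3), Add(-5, 392)), -1)), Mul(309150, Pow(66732, -1))) = Add(Mul(396232, Pow(Mul(60236288, 387), -1)), Mul(309150, Rational(1, 66732))) = Add(Mul(396232, Pow(23311443456, -1)), Rational(51525, 11122)) = Add(Mul(396232, Rational(1, 23311443456)), Rational(51525, 11122)) = Add(Rational(49529, 2913930432), Rational(51525, 11122)) = Rational(75070408185169, 16204367132352)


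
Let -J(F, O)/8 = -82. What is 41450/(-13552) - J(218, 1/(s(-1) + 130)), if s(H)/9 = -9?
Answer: -4465781/6776 ≈ -659.06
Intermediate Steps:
s(H) = -81 (s(H) = 9*(-9) = -81)
J(F, O) = 656 (J(F, O) = -8*(-82) = 656)
41450/(-13552) - J(218, 1/(s(-1) + 130)) = 41450/(-13552) - 1*656 = 41450*(-1/13552) - 656 = -20725/6776 - 656 = -4465781/6776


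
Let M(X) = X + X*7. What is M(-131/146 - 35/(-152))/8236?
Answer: -7401/11423332 ≈ -0.00064788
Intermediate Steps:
M(X) = 8*X (M(X) = X + 7*X = 8*X)
M(-131/146 - 35/(-152))/8236 = (8*(-131/146 - 35/(-152)))/8236 = (8*(-131*1/146 - 35*(-1/152)))*(1/8236) = (8*(-131/146 + 35/152))*(1/8236) = (8*(-7401/11096))*(1/8236) = -7401/1387*1/8236 = -7401/11423332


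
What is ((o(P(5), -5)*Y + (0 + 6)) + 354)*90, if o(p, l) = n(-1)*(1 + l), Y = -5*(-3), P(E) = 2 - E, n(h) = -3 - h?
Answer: 43200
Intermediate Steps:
Y = 15
o(p, l) = -2 - 2*l (o(p, l) = (-3 - 1*(-1))*(1 + l) = (-3 + 1)*(1 + l) = -2*(1 + l) = -2 - 2*l)
((o(P(5), -5)*Y + (0 + 6)) + 354)*90 = (((-2 - 2*(-5))*15 + (0 + 6)) + 354)*90 = (((-2 + 10)*15 + 6) + 354)*90 = ((8*15 + 6) + 354)*90 = ((120 + 6) + 354)*90 = (126 + 354)*90 = 480*90 = 43200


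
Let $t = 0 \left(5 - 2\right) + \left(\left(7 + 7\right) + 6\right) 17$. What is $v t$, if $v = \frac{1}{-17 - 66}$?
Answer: $- \frac{340}{83} \approx -4.0964$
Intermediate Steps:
$t = 340$ ($t = 0 \cdot 3 + \left(14 + 6\right) 17 = 0 + 20 \cdot 17 = 0 + 340 = 340$)
$v = - \frac{1}{83}$ ($v = \frac{1}{-83} = - \frac{1}{83} \approx -0.012048$)
$v t = \left(- \frac{1}{83}\right) 340 = - \frac{340}{83}$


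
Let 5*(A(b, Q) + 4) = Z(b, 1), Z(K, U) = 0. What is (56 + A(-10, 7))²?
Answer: 2704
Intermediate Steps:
A(b, Q) = -4 (A(b, Q) = -4 + (⅕)*0 = -4 + 0 = -4)
(56 + A(-10, 7))² = (56 - 4)² = 52² = 2704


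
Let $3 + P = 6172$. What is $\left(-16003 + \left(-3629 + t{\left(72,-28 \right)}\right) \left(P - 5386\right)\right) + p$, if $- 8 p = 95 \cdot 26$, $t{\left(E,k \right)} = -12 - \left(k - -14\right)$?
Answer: $- \frac{11425011}{4} \approx -2.8563 \cdot 10^{6}$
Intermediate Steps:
$P = 6169$ ($P = -3 + 6172 = 6169$)
$t{\left(E,k \right)} = -26 - k$ ($t{\left(E,k \right)} = -12 - \left(k + 14\right) = -12 - \left(14 + k\right) = -26 - k$)
$p = - \frac{1235}{4}$ ($p = - \frac{95 \cdot 26}{8} = \left(- \frac{1}{8}\right) 2470 = - \frac{1235}{4} \approx -308.75$)
$\left(-16003 + \left(-3629 + t{\left(72,-28 \right)}\right) \left(P - 5386\right)\right) + p = \left(-16003 + \left(-3629 - -2\right) \left(6169 - 5386\right)\right) - \frac{1235}{4} = \left(-16003 + \left(-3629 + \left(-26 + 28\right)\right) 783\right) - \frac{1235}{4} = \left(-16003 + \left(-3629 + 2\right) 783\right) - \frac{1235}{4} = \left(-16003 - 2839941\right) - \frac{1235}{4} = -2855944 - \frac{1235}{4} = - \frac{11425011}{4}$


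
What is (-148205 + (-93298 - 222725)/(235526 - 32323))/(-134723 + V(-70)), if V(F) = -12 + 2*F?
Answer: 30116016638/27407004625 ≈ 1.0988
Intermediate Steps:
(-148205 + (-93298 - 222725)/(235526 - 32323))/(-134723 + V(-70)) = (-148205 + (-93298 - 222725)/(235526 - 32323))/(-134723 + (-12 + 2*(-70))) = (-148205 - 316023/203203)/(-134723 + (-12 - 140)) = (-148205 - 316023*1/203203)/(-134723 - 152) = (-148205 - 316023/203203)/(-134875) = -30116016638/203203*(-1/134875) = 30116016638/27407004625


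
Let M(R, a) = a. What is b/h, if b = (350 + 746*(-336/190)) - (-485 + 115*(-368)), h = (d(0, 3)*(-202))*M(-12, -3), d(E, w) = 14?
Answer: 189257/38380 ≈ 4.9311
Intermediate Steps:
h = 8484 (h = (14*(-202))*(-3) = -2828*(-3) = 8484)
b = 3974397/95 (b = (350 + 746*(-336*1/190)) - (-485 - 42320) = (350 + 746*(-168/95)) - 1*(-42805) = (350 - 125328/95) + 42805 = -92078/95 + 42805 = 3974397/95 ≈ 41836.)
b/h = (3974397/95)/8484 = (3974397/95)*(1/8484) = 189257/38380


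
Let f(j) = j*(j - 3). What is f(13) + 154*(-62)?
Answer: -9418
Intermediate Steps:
f(j) = j*(-3 + j)
f(13) + 154*(-62) = 13*(-3 + 13) + 154*(-62) = 13*10 - 9548 = 130 - 9548 = -9418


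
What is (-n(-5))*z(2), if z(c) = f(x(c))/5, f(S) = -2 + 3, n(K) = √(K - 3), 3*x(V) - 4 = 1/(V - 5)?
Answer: -2*I*√2/5 ≈ -0.56569*I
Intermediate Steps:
x(V) = 4/3 + 1/(3*(-5 + V)) (x(V) = 4/3 + 1/(3*(V - 5)) = 4/3 + 1/(3*(-5 + V)))
n(K) = √(-3 + K)
f(S) = 1
z(c) = ⅕ (z(c) = 1/5 = 1*(⅕) = ⅕)
(-n(-5))*z(2) = -√(-3 - 5)*(⅕) = -√(-8)*(⅕) = -2*I*√2*(⅕) = -2*I*√2/5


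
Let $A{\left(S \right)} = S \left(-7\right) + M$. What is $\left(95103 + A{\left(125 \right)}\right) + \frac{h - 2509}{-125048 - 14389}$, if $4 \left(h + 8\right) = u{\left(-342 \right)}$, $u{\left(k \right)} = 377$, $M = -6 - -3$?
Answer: $\frac{52553814991}{557748} \approx 94225.0$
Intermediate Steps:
$M = -3$ ($M = -6 + 3 = -3$)
$h = \frac{345}{4}$ ($h = -8 + \frac{1}{4} \cdot 377 = -8 + \frac{377}{4} = \frac{345}{4} \approx 86.25$)
$A{\left(S \right)} = -3 - 7 S$ ($A{\left(S \right)} = S \left(-7\right) - 3 = - 7 S - 3 = -3 - 7 S$)
$\left(95103 + A{\left(125 \right)}\right) + \frac{h - 2509}{-125048 - 14389} = \left(95103 - 878\right) + \frac{\frac{345}{4} - 2509}{-125048 - 14389} = \left(95103 - 878\right) - \frac{9691}{4 \left(-139437\right)} = \left(95103 - 878\right) - - \frac{9691}{557748} = 94225 + \frac{9691}{557748} = \frac{52553814991}{557748}$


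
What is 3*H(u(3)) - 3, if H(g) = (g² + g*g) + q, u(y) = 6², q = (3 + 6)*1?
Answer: 7800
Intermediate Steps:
q = 9 (q = 9*1 = 9)
u(y) = 36
H(g) = 9 + 2*g² (H(g) = (g² + g*g) + 9 = (g² + g²) + 9 = 2*g² + 9 = 9 + 2*g²)
3*H(u(3)) - 3 = 3*(9 + 2*36²) - 3 = 3*(9 + 2*1296) - 3 = 3*(9 + 2592) - 3 = 3*2601 - 3 = 7803 - 3 = 7800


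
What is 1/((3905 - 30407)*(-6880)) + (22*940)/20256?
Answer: 39277731011/38472423360 ≈ 1.0209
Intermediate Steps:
1/((3905 - 30407)*(-6880)) + (22*940)/20256 = -1/6880/(-26502) + 20680*(1/20256) = -1/26502*(-1/6880) + 2585/2532 = 1/182333760 + 2585/2532 = 39277731011/38472423360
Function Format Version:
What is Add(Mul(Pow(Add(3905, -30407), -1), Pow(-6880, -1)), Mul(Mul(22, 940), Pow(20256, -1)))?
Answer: Rational(39277731011, 38472423360) ≈ 1.0209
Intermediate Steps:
Add(Mul(Pow(Add(3905, -30407), -1), Pow(-6880, -1)), Mul(Mul(22, 940), Pow(20256, -1))) = Add(Mul(Pow(-26502, -1), Rational(-1, 6880)), Mul(20680, Rational(1, 20256))) = Add(Mul(Rational(-1, 26502), Rational(-1, 6880)), Rational(2585, 2532)) = Add(Rational(1, 182333760), Rational(2585, 2532)) = Rational(39277731011, 38472423360)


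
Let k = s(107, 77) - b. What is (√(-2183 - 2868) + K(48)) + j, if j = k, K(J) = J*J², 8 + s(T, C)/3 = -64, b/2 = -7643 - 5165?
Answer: 135992 + I*√5051 ≈ 1.3599e+5 + 71.07*I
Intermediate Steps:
b = -25616 (b = 2*(-7643 - 5165) = 2*(-12808) = -25616)
s(T, C) = -216 (s(T, C) = -24 + 3*(-64) = -24 - 192 = -216)
K(J) = J³
k = 25400 (k = -216 - 1*(-25616) = -216 + 25616 = 25400)
j = 25400
(√(-2183 - 2868) + K(48)) + j = (√(-2183 - 2868) + 48³) + 25400 = (√(-5051) + 110592) + 25400 = (I*√5051 + 110592) + 25400 = (110592 + I*√5051) + 25400 = 135992 + I*√5051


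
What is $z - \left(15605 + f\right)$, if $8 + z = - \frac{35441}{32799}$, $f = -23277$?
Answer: $\frac{251336095}{32799} \approx 7662.9$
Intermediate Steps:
$z = - \frac{297833}{32799}$ ($z = -8 - \frac{35441}{32799} = - \frac{297833}{32799} \approx -9.0806$)
$z - \left(15605 + f\right) = - \frac{297833}{32799} - -7672 = - \frac{297833}{32799} + \left(-15605 + 23277\right) = - \frac{297833}{32799} + 7672 = \frac{251336095}{32799}$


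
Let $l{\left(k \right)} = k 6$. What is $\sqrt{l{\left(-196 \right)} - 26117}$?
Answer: $7 i \sqrt{557} \approx 165.21 i$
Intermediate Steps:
$l{\left(k \right)} = 6 k$
$\sqrt{l{\left(-196 \right)} - 26117} = \sqrt{6 \left(-196\right) - 26117} = \sqrt{-1176 - 26117} = \sqrt{-27293} = 7 i \sqrt{557}$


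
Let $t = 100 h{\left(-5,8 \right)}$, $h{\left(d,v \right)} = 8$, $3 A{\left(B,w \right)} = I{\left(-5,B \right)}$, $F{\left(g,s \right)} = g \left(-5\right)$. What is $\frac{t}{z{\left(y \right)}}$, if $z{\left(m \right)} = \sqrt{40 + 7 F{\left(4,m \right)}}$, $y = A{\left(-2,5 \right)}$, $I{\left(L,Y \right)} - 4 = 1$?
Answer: $- 80 i \approx - 80.0 i$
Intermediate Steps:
$F{\left(g,s \right)} = - 5 g$
$I{\left(L,Y \right)} = 5$ ($I{\left(L,Y \right)} = 4 + 1 = 5$)
$A{\left(B,w \right)} = \frac{5}{3}$ ($A{\left(B,w \right)} = \frac{1}{3} \cdot 5 = \frac{5}{3}$)
$y = \frac{5}{3} \approx 1.6667$
$z{\left(m \right)} = 10 i$ ($z{\left(m \right)} = \sqrt{40 + 7 \left(\left(-5\right) 4\right)} = \sqrt{40 + 7 \left(-20\right)} = \sqrt{40 - 140} = \sqrt{-100} = 10 i$)
$t = 800$ ($t = 100 \cdot 8 = 800$)
$\frac{t}{z{\left(y \right)}} = \frac{800}{10 i} = 800 \left(- \frac{i}{10}\right) = - 80 i$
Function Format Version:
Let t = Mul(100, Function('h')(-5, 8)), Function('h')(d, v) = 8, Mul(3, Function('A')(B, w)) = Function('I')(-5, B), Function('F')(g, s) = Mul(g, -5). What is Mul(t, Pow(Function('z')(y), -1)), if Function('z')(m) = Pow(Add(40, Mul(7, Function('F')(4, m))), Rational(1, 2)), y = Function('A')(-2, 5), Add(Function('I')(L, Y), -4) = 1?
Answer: Mul(-80, I) ≈ Mul(-80.000, I)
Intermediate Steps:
Function('F')(g, s) = Mul(-5, g)
Function('I')(L, Y) = 5 (Function('I')(L, Y) = Add(4, 1) = 5)
Function('A')(B, w) = Rational(5, 3) (Function('A')(B, w) = Mul(Rational(1, 3), 5) = Rational(5, 3))
y = Rational(5, 3) ≈ 1.6667
Function('z')(m) = Mul(10, I) (Function('z')(m) = Pow(Add(40, Mul(7, Mul(-5, 4))), Rational(1, 2)) = Pow(Add(40, Mul(7, -20)), Rational(1, 2)) = Pow(Add(40, -140), Rational(1, 2)) = Pow(-100, Rational(1, 2)) = Mul(10, I))
t = 800 (t = Mul(100, 8) = 800)
Mul(t, Pow(Function('z')(y), -1)) = Mul(800, Pow(Mul(10, I), -1)) = Mul(800, Mul(Rational(-1, 10), I)) = Mul(-80, I)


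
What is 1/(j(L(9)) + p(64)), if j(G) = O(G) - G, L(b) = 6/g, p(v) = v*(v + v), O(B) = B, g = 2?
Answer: 1/8192 ≈ 0.00012207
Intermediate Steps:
p(v) = 2*v² (p(v) = v*(2*v) = 2*v²)
L(b) = 3 (L(b) = 6/2 = 6*(½) = 3)
j(G) = 0 (j(G) = G - G = 0)
1/(j(L(9)) + p(64)) = 1/(0 + 2*64²) = 1/(0 + 2*4096) = 1/(0 + 8192) = 1/8192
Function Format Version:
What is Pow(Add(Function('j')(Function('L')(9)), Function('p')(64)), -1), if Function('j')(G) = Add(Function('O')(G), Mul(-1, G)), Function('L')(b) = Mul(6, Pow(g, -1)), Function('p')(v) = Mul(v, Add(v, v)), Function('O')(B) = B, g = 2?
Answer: Rational(1, 8192) ≈ 0.00012207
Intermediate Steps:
Function('p')(v) = Mul(2, Pow(v, 2)) (Function('p')(v) = Mul(v, Mul(2, v)) = Mul(2, Pow(v, 2)))
Function('L')(b) = 3 (Function('L')(b) = Mul(6, Pow(2, -1)) = Mul(6, Rational(1, 2)) = 3)
Function('j')(G) = 0 (Function('j')(G) = Add(G, Mul(-1, G)) = 0)
Pow(Add(Function('j')(Function('L')(9)), Function('p')(64)), -1) = Pow(Add(0, Mul(2, Pow(64, 2))), -1) = Pow(Add(0, Mul(2, 4096)), -1) = Pow(Add(0, 8192), -1) = Pow(8192, -1) = Rational(1, 8192)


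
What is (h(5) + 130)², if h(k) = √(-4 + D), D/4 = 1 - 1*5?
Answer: 16880 + 520*I*√5 ≈ 16880.0 + 1162.8*I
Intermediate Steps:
D = -16 (D = 4*(1 - 1*5) = 4*(1 - 5) = 4*(-4) = -16)
h(k) = 2*I*√5 (h(k) = √(-4 - 16) = √(-20) = 2*I*√5)
(h(5) + 130)² = (2*I*√5 + 130)² = (130 + 2*I*√5)²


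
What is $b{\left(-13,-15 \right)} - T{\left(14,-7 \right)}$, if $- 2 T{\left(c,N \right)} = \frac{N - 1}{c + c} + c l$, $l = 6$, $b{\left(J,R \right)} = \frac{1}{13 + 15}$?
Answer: $\frac{1173}{28} \approx 41.893$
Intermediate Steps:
$b{\left(J,R \right)} = \frac{1}{28}$
$T{\left(c,N \right)} = - 3 c - \frac{-1 + N}{4 c}$ ($T{\left(c,N \right)} = - \frac{\frac{N - 1}{c + c} + c 6}{2} = - \frac{\frac{-1 + N}{2 c} + 6 c}{2} = - \frac{6 c + \frac{-1 + N}{2 c}}{2} = - 3 c - \frac{-1 + N}{4 c}$)
$b{\left(-13,-15 \right)} - T{\left(14,-7 \right)} = \frac{1}{28} - \frac{1 - -7 - 12 \cdot 14^{2}}{4 \cdot 14} = \frac{1}{28} - \frac{1}{4} \cdot \frac{1}{14} \left(1 + 7 - 2352\right) = \frac{1}{28} - \frac{1}{4} \cdot \frac{1}{14} \left(-2344\right) = \frac{1}{28} - - \frac{293}{7} = \frac{1}{28} + \frac{293}{7} = \frac{1173}{28}$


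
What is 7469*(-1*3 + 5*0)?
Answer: -22407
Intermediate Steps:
7469*(-1*3 + 5*0) = 7469*(-3 + 0) = 7469*(-3) = -22407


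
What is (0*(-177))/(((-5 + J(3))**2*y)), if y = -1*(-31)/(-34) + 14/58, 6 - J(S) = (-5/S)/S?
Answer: 0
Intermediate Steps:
J(S) = 6 + 5/S**2 (J(S) = 6 - (-5/S)/S = 6 - (-5)/S**2 = 6 + 5/S**2)
y = -661/986 (y = 31*(-1/34) + 14*(1/58) = -31/34 + 7/29 = -661/986 ≈ -0.67039)
(0*(-177))/(((-5 + J(3))**2*y)) = (0*(-177))/(((-5 + (6 + 5/3**2))**2*(-661/986))) = 0/(((-5 + (6 + 5*(1/9)))**2*(-661/986))) = 0/(((-5 + (6 + 5/9))**2*(-661/986))) = 0/(((-5 + 59/9)**2*(-661/986))) = 0/(((14/9)**2*(-661/986))) = 0/(((196/81)*(-661/986))) = 0/(-64778/39933) = 0*(-39933/64778) = 0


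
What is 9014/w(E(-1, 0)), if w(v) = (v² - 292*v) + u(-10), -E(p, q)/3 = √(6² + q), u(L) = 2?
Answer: 4507/2791 ≈ 1.6148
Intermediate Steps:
E(p, q) = -3*√(36 + q) (E(p, q) = -3*√(6² + q) = -3*√(36 + q))
w(v) = 2 + v² - 292*v (w(v) = (v² - 292*v) + 2 = 2 + v² - 292*v)
9014/w(E(-1, 0)) = 9014/(2 + (-3*√(36 + 0))² - (-876)*√(36 + 0)) = 9014/(2 + (-3*√36)² - (-876)*√36) = 9014/(2 + (-3*6)² - (-876)*6) = 9014/(2 + (-18)² - 292*(-18)) = 9014/(2 + 324 + 5256) = 9014/5582 = 9014*(1/5582) = 4507/2791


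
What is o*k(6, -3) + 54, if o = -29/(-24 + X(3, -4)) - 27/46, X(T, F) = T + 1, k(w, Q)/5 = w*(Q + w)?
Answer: 6057/46 ≈ 131.67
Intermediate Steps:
k(w, Q) = 5*w*(Q + w) (k(w, Q) = 5*(w*(Q + w)) = 5*w*(Q + w))
X(T, F) = 1 + T
o = 397/460 (o = -29/(-24 + (1 + 3)) - 27/46 = -29/(-24 + 4) - 27*1/46 = -29/(-20) - 27/46 = -29*(-1/20) - 27/46 = 29/20 - 27/46 = 397/460 ≈ 0.86304)
o*k(6, -3) + 54 = 397*(5*6*(-3 + 6))/460 + 54 = 397*(5*6*3)/460 + 54 = (397/460)*90 + 54 = 3573/46 + 54 = 6057/46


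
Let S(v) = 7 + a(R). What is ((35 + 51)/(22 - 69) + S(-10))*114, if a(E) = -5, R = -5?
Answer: 912/47 ≈ 19.404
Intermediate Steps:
S(v) = 2 (S(v) = 7 - 5 = 2)
((35 + 51)/(22 - 69) + S(-10))*114 = ((35 + 51)/(22 - 69) + 2)*114 = (86/(-47) + 2)*114 = (86*(-1/47) + 2)*114 = (-86/47 + 2)*114 = (8/47)*114 = 912/47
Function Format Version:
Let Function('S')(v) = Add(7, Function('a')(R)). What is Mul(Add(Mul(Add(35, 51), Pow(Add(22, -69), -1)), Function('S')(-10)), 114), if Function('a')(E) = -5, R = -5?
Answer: Rational(912, 47) ≈ 19.404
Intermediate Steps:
Function('S')(v) = 2 (Function('S')(v) = Add(7, -5) = 2)
Mul(Add(Mul(Add(35, 51), Pow(Add(22, -69), -1)), Function('S')(-10)), 114) = Mul(Add(Mul(Add(35, 51), Pow(Add(22, -69), -1)), 2), 114) = Mul(Add(Mul(86, Pow(-47, -1)), 2), 114) = Mul(Add(Mul(86, Rational(-1, 47)), 2), 114) = Mul(Add(Rational(-86, 47), 2), 114) = Mul(Rational(8, 47), 114) = Rational(912, 47)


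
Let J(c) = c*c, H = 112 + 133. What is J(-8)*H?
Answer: 15680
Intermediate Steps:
H = 245
J(c) = c²
J(-8)*H = (-8)²*245 = 64*245 = 15680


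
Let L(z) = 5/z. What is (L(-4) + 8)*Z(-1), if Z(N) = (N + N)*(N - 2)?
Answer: 81/2 ≈ 40.500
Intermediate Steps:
Z(N) = 2*N*(-2 + N) (Z(N) = (2*N)*(-2 + N) = 2*N*(-2 + N))
(L(-4) + 8)*Z(-1) = (5/(-4) + 8)*(2*(-1)*(-2 - 1)) = (5*(-¼) + 8)*(2*(-1)*(-3)) = (-5/4 + 8)*6 = (27/4)*6 = 81/2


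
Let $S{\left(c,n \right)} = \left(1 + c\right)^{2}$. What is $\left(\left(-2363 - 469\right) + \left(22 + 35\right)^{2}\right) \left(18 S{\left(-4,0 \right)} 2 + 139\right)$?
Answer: $193071$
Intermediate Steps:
$\left(\left(-2363 - 469\right) + \left(22 + 35\right)^{2}\right) \left(18 S{\left(-4,0 \right)} 2 + 139\right) = \left(\left(-2363 - 469\right) + \left(22 + 35\right)^{2}\right) \left(18 \left(1 - 4\right)^{2} \cdot 2 + 139\right) = \left(-2832 + 57^{2}\right) \left(18 \left(-3\right)^{2} \cdot 2 + 139\right) = \left(-2832 + 3249\right) \left(18 \cdot 9 \cdot 2 + 139\right) = 417 \left(162 \cdot 2 + 139\right) = 417 \left(324 + 139\right) = 417 \cdot 463 = 193071$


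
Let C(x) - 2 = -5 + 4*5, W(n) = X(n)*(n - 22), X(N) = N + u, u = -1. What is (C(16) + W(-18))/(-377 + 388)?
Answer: 777/11 ≈ 70.636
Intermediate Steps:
X(N) = -1 + N (X(N) = N - 1 = -1 + N)
W(n) = (-1 + n)*(-22 + n) (W(n) = (-1 + n)*(n - 22) = (-1 + n)*(-22 + n))
C(x) = 17 (C(x) = 2 + (-5 + 4*5) = 2 + (-5 + 20) = 2 + 15 = 17)
(C(16) + W(-18))/(-377 + 388) = (17 + (-1 - 18)*(-22 - 18))/(-377 + 388) = (17 - 19*(-40))/11 = (17 + 760)*(1/11) = 777*(1/11) = 777/11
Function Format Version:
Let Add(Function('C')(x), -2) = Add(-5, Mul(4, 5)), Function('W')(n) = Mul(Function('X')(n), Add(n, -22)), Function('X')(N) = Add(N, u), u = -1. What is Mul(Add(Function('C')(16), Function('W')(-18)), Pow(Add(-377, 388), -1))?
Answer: Rational(777, 11) ≈ 70.636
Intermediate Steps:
Function('X')(N) = Add(-1, N) (Function('X')(N) = Add(N, -1) = Add(-1, N))
Function('W')(n) = Mul(Add(-1, n), Add(-22, n)) (Function('W')(n) = Mul(Add(-1, n), Add(n, -22)) = Mul(Add(-1, n), Add(-22, n)))
Function('C')(x) = 17 (Function('C')(x) = Add(2, Add(-5, Mul(4, 5))) = Add(2, Add(-5, 20)) = Add(2, 15) = 17)
Mul(Add(Function('C')(16), Function('W')(-18)), Pow(Add(-377, 388), -1)) = Mul(Add(17, Mul(Add(-1, -18), Add(-22, -18))), Pow(Add(-377, 388), -1)) = Mul(Add(17, Mul(-19, -40)), Pow(11, -1)) = Mul(Add(17, 760), Rational(1, 11)) = Mul(777, Rational(1, 11)) = Rational(777, 11)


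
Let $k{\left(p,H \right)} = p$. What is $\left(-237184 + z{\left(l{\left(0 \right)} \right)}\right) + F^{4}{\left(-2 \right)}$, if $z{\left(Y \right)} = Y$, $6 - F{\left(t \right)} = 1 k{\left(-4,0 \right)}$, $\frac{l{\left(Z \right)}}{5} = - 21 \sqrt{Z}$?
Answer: $-227184$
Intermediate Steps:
$l{\left(Z \right)} = - 105 \sqrt{Z}$ ($l{\left(Z \right)} = 5 \left(- 21 \sqrt{Z}\right) = - 105 \sqrt{Z}$)
$F{\left(t \right)} = 10$ ($F{\left(t \right)} = 6 - 1 \left(-4\right) = 6 - -4 = 6 + 4 = 10$)
$\left(-237184 + z{\left(l{\left(0 \right)} \right)}\right) + F^{4}{\left(-2 \right)} = \left(-237184 - 105 \sqrt{0}\right) + 10^{4} = \left(-237184 - 0\right) + 10000 = \left(-237184 + 0\right) + 10000 = -237184 + 10000 = -227184$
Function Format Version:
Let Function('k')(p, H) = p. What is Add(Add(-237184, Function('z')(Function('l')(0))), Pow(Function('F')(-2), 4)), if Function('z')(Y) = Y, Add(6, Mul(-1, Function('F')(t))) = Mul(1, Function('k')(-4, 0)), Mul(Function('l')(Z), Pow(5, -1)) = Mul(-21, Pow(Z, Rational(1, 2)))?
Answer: -227184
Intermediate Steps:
Function('l')(Z) = Mul(-105, Pow(Z, Rational(1, 2))) (Function('l')(Z) = Mul(5, Mul(-21, Pow(Z, Rational(1, 2)))) = Mul(-105, Pow(Z, Rational(1, 2))))
Function('F')(t) = 10 (Function('F')(t) = Add(6, Mul(-1, Mul(1, -4))) = Add(6, Mul(-1, -4)) = Add(6, 4) = 10)
Add(Add(-237184, Function('z')(Function('l')(0))), Pow(Function('F')(-2), 4)) = Add(Add(-237184, Mul(-105, Pow(0, Rational(1, 2)))), Pow(10, 4)) = Add(Add(-237184, Mul(-105, 0)), 10000) = Add(Add(-237184, 0), 10000) = Add(-237184, 10000) = -227184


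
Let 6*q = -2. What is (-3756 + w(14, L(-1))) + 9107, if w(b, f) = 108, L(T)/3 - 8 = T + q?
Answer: 5459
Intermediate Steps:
q = -⅓ (q = (⅙)*(-2) = -⅓ ≈ -0.33333)
L(T) = 23 + 3*T (L(T) = 24 + 3*(T - ⅓) = 24 + 3*(-⅓ + T) = 24 + (-1 + 3*T) = 23 + 3*T)
(-3756 + w(14, L(-1))) + 9107 = (-3756 + 108) + 9107 = -3648 + 9107 = 5459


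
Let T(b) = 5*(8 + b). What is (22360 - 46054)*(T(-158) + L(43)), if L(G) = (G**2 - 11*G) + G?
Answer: -15851286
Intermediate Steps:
L(G) = G**2 - 10*G
T(b) = 40 + 5*b
(22360 - 46054)*(T(-158) + L(43)) = (22360 - 46054)*((40 + 5*(-158)) + 43*(-10 + 43)) = -23694*((40 - 790) + 43*33) = -23694*(-750 + 1419) = -23694*669 = -15851286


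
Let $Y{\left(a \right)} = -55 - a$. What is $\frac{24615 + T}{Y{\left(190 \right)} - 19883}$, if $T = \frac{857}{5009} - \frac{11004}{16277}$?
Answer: $- \frac{501714132637}{410266472776} \approx -1.2229$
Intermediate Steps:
$T = - \frac{41169647}{81531493}$ ($T = 857 \cdot \frac{1}{5009} - \frac{11004}{16277} = \frac{857}{5009} - \frac{11004}{16277} = - \frac{41169647}{81531493} \approx -0.50495$)
$\frac{24615 + T}{Y{\left(190 \right)} - 19883} = \frac{24615 - \frac{41169647}{81531493}}{\left(-55 - 190\right) - 19883} = \frac{2006856530548}{81531493 \left(\left(-55 - 190\right) - 19883\right)} = \frac{2006856530548}{81531493 \left(-245 - 19883\right)} = \frac{2006856530548}{81531493 \left(-20128\right)} = \frac{2006856530548}{81531493} \left(- \frac{1}{20128}\right) = - \frac{501714132637}{410266472776}$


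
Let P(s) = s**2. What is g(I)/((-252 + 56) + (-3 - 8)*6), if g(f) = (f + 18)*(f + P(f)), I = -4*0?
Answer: 0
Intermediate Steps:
I = 0
g(f) = (18 + f)*(f + f**2) (g(f) = (f + 18)*(f + f**2) = (18 + f)*(f + f**2))
g(I)/((-252 + 56) + (-3 - 8)*6) = (0*(18 + 0**2 + 19*0))/((-252 + 56) + (-3 - 8)*6) = (0*(18 + 0 + 0))/(-196 - 11*6) = (0*18)/(-196 - 66) = 0/(-262) = 0*(-1/262) = 0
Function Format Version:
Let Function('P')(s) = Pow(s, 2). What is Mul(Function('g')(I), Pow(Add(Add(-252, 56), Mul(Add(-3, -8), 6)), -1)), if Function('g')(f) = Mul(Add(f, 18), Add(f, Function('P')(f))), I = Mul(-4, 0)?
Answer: 0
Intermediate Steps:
I = 0
Function('g')(f) = Mul(Add(18, f), Add(f, Pow(f, 2))) (Function('g')(f) = Mul(Add(f, 18), Add(f, Pow(f, 2))) = Mul(Add(18, f), Add(f, Pow(f, 2))))
Mul(Function('g')(I), Pow(Add(Add(-252, 56), Mul(Add(-3, -8), 6)), -1)) = Mul(Mul(0, Add(18, Pow(0, 2), Mul(19, 0))), Pow(Add(Add(-252, 56), Mul(Add(-3, -8), 6)), -1)) = Mul(Mul(0, Add(18, 0, 0)), Pow(Add(-196, Mul(-11, 6)), -1)) = Mul(Mul(0, 18), Pow(Add(-196, -66), -1)) = Mul(0, Pow(-262, -1)) = Mul(0, Rational(-1, 262)) = 0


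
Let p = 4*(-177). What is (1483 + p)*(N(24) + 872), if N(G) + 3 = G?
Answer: 692075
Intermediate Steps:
N(G) = -3 + G
p = -708
(1483 + p)*(N(24) + 872) = (1483 - 708)*((-3 + 24) + 872) = 775*(21 + 872) = 775*893 = 692075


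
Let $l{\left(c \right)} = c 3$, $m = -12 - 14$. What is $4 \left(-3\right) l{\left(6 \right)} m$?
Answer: $5616$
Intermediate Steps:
$m = -26$
$l{\left(c \right)} = 3 c$
$4 \left(-3\right) l{\left(6 \right)} m = 4 \left(-3\right) 3 \cdot 6 \left(-26\right) = \left(-12\right) 18 \left(-26\right) = \left(-216\right) \left(-26\right) = 5616$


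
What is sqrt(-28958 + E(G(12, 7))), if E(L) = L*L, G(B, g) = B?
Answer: I*sqrt(28814) ≈ 169.75*I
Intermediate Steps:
E(L) = L**2
sqrt(-28958 + E(G(12, 7))) = sqrt(-28958 + 12**2) = sqrt(-28958 + 144) = sqrt(-28814) = I*sqrt(28814)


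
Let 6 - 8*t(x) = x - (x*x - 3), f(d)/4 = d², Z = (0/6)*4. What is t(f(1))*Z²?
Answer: 0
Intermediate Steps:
Z = 0 (Z = (0*(⅙))*4 = 0*4 = 0)
f(d) = 4*d²
t(x) = 3/8 - x/8 + x²/8 (t(x) = ¾ - (x - (x*x - 3))/8 = ¾ - (x - (x² - 3))/8 = ¾ - (x - (-3 + x²))/8 = ¾ - (x + (3 - x²))/8 = ¾ - (3 + x - x²)/8 = ¾ + (-3/8 - x/8 + x²/8) = 3/8 - x/8 + x²/8)
t(f(1))*Z² = (3/8 - 1²/2 + (4*1²)²/8)*0² = (3/8 - 1/2 + (4*1)²/8)*0 = (3/8 - ⅛*4 + (⅛)*4²)*0 = (3/8 - ½ + (⅛)*16)*0 = (3/8 - ½ + 2)*0 = (15/8)*0 = 0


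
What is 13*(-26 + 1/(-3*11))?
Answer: -11167/33 ≈ -338.39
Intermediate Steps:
13*(-26 + 1/(-3*11)) = 13*(-26 + 1/(-33)) = 13*(-26 - 1/33) = 13*(-859/33) = -11167/33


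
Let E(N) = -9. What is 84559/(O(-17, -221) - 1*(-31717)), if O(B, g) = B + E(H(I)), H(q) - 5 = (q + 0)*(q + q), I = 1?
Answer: 84559/31691 ≈ 2.6682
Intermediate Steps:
H(q) = 5 + 2*q² (H(q) = 5 + (q + 0)*(q + q) = 5 + q*(2*q) = 5 + 2*q²)
O(B, g) = -9 + B (O(B, g) = B - 9 = -9 + B)
84559/(O(-17, -221) - 1*(-31717)) = 84559/((-9 - 17) - 1*(-31717)) = 84559/(-26 + 31717) = 84559/31691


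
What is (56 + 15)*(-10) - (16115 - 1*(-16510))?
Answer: -33335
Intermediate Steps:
(56 + 15)*(-10) - (16115 - 1*(-16510)) = 71*(-10) - (16115 + 16510) = -710 - 1*32625 = -710 - 32625 = -33335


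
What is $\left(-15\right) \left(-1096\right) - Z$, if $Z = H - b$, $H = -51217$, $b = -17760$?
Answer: $49897$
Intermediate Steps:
$Z = -33457$ ($Z = -51217 - -17760 = -51217 + 17760 = -33457$)
$\left(-15\right) \left(-1096\right) - Z = \left(-15\right) \left(-1096\right) - -33457 = 16440 + 33457 = 49897$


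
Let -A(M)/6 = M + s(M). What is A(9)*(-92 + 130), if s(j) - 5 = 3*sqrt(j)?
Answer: -5244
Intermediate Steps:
s(j) = 5 + 3*sqrt(j)
A(M) = -30 - 18*sqrt(M) - 6*M (A(M) = -6*(M + (5 + 3*sqrt(M))) = -6*(5 + M + 3*sqrt(M)) = -30 - 18*sqrt(M) - 6*M)
A(9)*(-92 + 130) = (-30 - 18*sqrt(9) - 6*9)*(-92 + 130) = (-30 - 18*3 - 54)*38 = (-30 - 54 - 54)*38 = -138*38 = -5244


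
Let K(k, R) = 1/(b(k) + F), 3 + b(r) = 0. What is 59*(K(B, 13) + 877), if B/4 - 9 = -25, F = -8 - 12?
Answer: 1190030/23 ≈ 51740.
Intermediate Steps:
b(r) = -3 (b(r) = -3 + 0 = -3)
F = -20
B = -64 (B = 36 + 4*(-25) = 36 - 100 = -64)
K(k, R) = -1/23 (K(k, R) = 1/(-3 - 20) = 1/(-23) = -1/23)
59*(K(B, 13) + 877) = 59*(-1/23 + 877) = 59*(20170/23) = 1190030/23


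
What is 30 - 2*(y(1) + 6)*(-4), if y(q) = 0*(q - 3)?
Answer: 78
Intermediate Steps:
y(q) = 0 (y(q) = 0*(-3 + q) = 0)
30 - 2*(y(1) + 6)*(-4) = 30 - 2*(0 + 6)*(-4) = 30 - 12*(-4) = 30 - 2*(-24) = 30 + 48 = 78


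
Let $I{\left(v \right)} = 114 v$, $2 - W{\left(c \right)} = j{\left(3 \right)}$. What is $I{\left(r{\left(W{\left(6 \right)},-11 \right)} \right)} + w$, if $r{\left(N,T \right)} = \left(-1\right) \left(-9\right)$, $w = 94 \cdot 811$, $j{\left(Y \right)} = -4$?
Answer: $77260$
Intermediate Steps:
$W{\left(c \right)} = 6$ ($W{\left(c \right)} = 2 - -4 = 2 + 4 = 6$)
$w = 76234$
$r{\left(N,T \right)} = 9$
$I{\left(r{\left(W{\left(6 \right)},-11 \right)} \right)} + w = 114 \cdot 9 + 76234 = 1026 + 76234 = 77260$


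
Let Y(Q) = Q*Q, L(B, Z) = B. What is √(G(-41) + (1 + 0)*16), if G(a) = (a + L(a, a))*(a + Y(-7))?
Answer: 8*I*√10 ≈ 25.298*I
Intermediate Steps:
Y(Q) = Q²
G(a) = 2*a*(49 + a) (G(a) = (a + a)*(a + (-7)²) = (2*a)*(a + 49) = (2*a)*(49 + a) = 2*a*(49 + a))
√(G(-41) + (1 + 0)*16) = √(2*(-41)*(49 - 41) + (1 + 0)*16) = √(2*(-41)*8 + 1*16) = √(-656 + 16) = √(-640) = 8*I*√10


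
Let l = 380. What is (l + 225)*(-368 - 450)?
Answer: -494890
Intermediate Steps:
(l + 225)*(-368 - 450) = (380 + 225)*(-368 - 450) = 605*(-818) = -494890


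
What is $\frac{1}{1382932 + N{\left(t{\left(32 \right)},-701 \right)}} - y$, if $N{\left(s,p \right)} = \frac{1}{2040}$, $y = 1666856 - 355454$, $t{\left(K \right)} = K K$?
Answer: $- \frac{3699702774263922}{2821181281} \approx -1.3114 \cdot 10^{6}$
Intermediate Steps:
$t{\left(K \right)} = K^{2}$
$y = 1311402$ ($y = 1666856 - 355454 = 1311402$)
$N{\left(s,p \right)} = \frac{1}{2040}$
$\frac{1}{1382932 + N{\left(t{\left(32 \right)},-701 \right)}} - y = \frac{1}{1382932 + \frac{1}{2040}} - 1311402 = \frac{1}{\frac{2821181281}{2040}} - 1311402 = \frac{2040}{2821181281} - 1311402 = - \frac{3699702774263922}{2821181281}$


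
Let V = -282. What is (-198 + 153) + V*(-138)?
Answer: 38871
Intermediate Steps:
(-198 + 153) + V*(-138) = (-198 + 153) - 282*(-138) = -45 + 38916 = 38871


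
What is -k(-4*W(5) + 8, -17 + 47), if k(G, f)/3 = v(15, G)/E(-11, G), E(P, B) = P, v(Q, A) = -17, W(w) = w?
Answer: -51/11 ≈ -4.6364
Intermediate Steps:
k(G, f) = 51/11 (k(G, f) = 3*(-17/(-11)) = 3*(-17*(-1/11)) = 3*(17/11) = 51/11)
-k(-4*W(5) + 8, -17 + 47) = -1*51/11 = -51/11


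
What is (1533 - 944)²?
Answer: 346921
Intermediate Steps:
(1533 - 944)² = 589² = 346921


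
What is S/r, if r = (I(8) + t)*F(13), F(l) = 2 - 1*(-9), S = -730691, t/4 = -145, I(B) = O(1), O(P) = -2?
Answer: 730691/6402 ≈ 114.13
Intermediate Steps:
I(B) = -2
t = -580 (t = 4*(-145) = -580)
F(l) = 11 (F(l) = 2 + 9 = 11)
r = -6402 (r = (-2 - 580)*11 = -582*11 = -6402)
S/r = -730691/(-6402) = -730691*(-1/6402) = 730691/6402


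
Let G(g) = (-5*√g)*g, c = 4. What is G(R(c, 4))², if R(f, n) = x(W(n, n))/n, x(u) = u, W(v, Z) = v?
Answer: 25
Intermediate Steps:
R(f, n) = 1 (R(f, n) = n/n = 1)
G(g) = -5*g^(3/2)
G(R(c, 4))² = (-5*1^(3/2))² = (-5*1)² = (-5)² = 25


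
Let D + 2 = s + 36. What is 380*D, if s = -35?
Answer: -380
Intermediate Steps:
D = -1 (D = -2 + (-35 + 36) = -2 + 1 = -1)
380*D = 380*(-1) = -380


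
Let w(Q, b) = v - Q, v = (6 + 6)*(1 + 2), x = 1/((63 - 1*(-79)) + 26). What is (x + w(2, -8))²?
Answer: 32638369/28224 ≈ 1156.4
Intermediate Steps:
x = 1/168 (x = 1/((63 + 79) + 26) = 1/(142 + 26) = 1/168 ≈ 0.0059524)
v = 36 (v = 12*3 = 36)
w(Q, b) = 36 - Q
(x + w(2, -8))² = (1/168 + (36 - 1*2))² = (1/168 + (36 - 2))² = (1/168 + 34)² = (5713/168)² = 32638369/28224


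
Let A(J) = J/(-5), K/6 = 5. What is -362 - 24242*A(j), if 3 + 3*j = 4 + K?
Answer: 746072/15 ≈ 49738.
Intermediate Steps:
K = 30 (K = 6*5 = 30)
j = 31/3 (j = -1 + (4 + 30)/3 = -1 + (⅓)*34 = -1 + 34/3 = 31/3 ≈ 10.333)
A(J) = -J/5 (A(J) = J*(-⅕) = -J/5)
-362 - 24242*A(j) = -362 - 24242*(-⅕*31/3) = -362 - 24242*(-31)/15 = -362 - 391*(-1922/15) = -362 + 751502/15 = 746072/15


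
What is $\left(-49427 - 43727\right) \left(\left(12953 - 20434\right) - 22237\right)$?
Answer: $2768350572$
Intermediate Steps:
$\left(-49427 - 43727\right) \left(\left(12953 - 20434\right) - 22237\right) = - 93154 \left(-7481 - 22237\right) = \left(-93154\right) \left(-29718\right) = 2768350572$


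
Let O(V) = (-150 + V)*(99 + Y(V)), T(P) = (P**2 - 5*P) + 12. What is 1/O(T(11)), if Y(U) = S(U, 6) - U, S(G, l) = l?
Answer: -1/1944 ≈ -0.00051440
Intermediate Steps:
Y(U) = 6 - U
T(P) = 12 + P**2 - 5*P
O(V) = (-150 + V)*(105 - V) (O(V) = (-150 + V)*(99 + (6 - V)) = (-150 + V)*(105 - V))
1/O(T(11)) = 1/(-15750 - (12 + 11**2 - 5*11)**2 + 255*(12 + 11**2 - 5*11)) = 1/(-15750 - (12 + 121 - 55)**2 + 255*(12 + 121 - 55)) = 1/(-15750 - 1*78**2 + 255*78) = 1/(-15750 - 1*6084 + 19890) = 1/(-15750 - 6084 + 19890) = 1/(-1944) = -1/1944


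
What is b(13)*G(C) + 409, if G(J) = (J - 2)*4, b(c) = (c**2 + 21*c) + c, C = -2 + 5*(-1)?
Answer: -15971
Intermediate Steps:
C = -7 (C = -2 - 5 = -7)
b(c) = c**2 + 22*c
G(J) = -8 + 4*J (G(J) = (-2 + J)*4 = -8 + 4*J)
b(13)*G(C) + 409 = (13*(22 + 13))*(-8 + 4*(-7)) + 409 = (13*35)*(-8 - 28) + 409 = 455*(-36) + 409 = -16380 + 409 = -15971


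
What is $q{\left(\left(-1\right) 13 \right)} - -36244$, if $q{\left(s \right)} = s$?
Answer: $36231$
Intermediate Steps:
$q{\left(\left(-1\right) 13 \right)} - -36244 = \left(-1\right) 13 - -36244 = -13 + 36244 = 36231$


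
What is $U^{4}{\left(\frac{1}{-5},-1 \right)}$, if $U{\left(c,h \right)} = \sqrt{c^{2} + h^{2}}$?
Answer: $\frac{676}{625} \approx 1.0816$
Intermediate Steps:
$U^{4}{\left(\frac{1}{-5},-1 \right)} = \left(\sqrt{\left(\frac{1}{-5}\right)^{2} + \left(-1\right)^{2}}\right)^{4} = \left(\sqrt{\left(- \frac{1}{5}\right)^{2} + 1}\right)^{4} = \left(\sqrt{\frac{1}{25} + 1}\right)^{4} = \left(\sqrt{\frac{26}{25}}\right)^{4} = \left(\frac{\sqrt{26}}{5}\right)^{4} = \frac{676}{625}$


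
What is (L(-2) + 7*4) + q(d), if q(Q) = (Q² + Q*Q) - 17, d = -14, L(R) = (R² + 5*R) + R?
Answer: 395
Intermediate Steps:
L(R) = R² + 6*R
q(Q) = -17 + 2*Q² (q(Q) = (Q² + Q²) - 17 = 2*Q² - 17 = -17 + 2*Q²)
(L(-2) + 7*4) + q(d) = (-2*(6 - 2) + 7*4) + (-17 + 2*(-14)²) = (-2*4 + 28) + (-17 + 2*196) = (-8 + 28) + (-17 + 392) = 20 + 375 = 395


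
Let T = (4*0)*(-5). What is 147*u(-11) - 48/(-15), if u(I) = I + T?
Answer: -8069/5 ≈ -1613.8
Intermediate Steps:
T = 0 (T = 0*(-5) = 0)
u(I) = I (u(I) = I + 0 = I)
147*u(-11) - 48/(-15) = 147*(-11) - 48/(-15) = -1617 - 48*(-1/15) = -1617 + 16/5 = -8069/5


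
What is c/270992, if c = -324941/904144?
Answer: -324941/245015790848 ≈ -1.3262e-6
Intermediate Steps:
c = -324941/904144 (c = -324941*1/904144 = -324941/904144 ≈ -0.35939)
c/270992 = -324941/904144/270992 = -324941/904144*1/270992 = -324941/245015790848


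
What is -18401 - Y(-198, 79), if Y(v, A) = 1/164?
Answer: -3017765/164 ≈ -18401.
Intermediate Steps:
Y(v, A) = 1/164
-18401 - Y(-198, 79) = -18401 - 1*1/164 = -18401 - 1/164 = -3017765/164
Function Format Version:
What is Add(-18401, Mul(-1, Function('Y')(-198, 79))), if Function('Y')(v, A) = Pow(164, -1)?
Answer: Rational(-3017765, 164) ≈ -18401.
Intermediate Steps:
Function('Y')(v, A) = Rational(1, 164)
Add(-18401, Mul(-1, Function('Y')(-198, 79))) = Add(-18401, Mul(-1, Rational(1, 164))) = Add(-18401, Rational(-1, 164)) = Rational(-3017765, 164)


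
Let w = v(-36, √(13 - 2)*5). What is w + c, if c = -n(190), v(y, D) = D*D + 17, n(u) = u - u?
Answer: 292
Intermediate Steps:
n(u) = 0
v(y, D) = 17 + D² (v(y, D) = D² + 17 = 17 + D²)
w = 292 (w = 17 + (√(13 - 2)*5)² = 17 + (√11*5)² = 17 + (5*√11)² = 17 + 275 = 292)
c = 0 (c = -1*0 = 0)
w + c = 292 + 0 = 292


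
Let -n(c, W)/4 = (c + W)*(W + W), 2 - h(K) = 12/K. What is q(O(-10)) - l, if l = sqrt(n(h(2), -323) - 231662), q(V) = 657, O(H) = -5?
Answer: 657 - I*sqrt(1076630) ≈ 657.0 - 1037.6*I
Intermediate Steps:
h(K) = 2 - 12/K
n(c, W) = -8*W*(W + c) (n(c, W) = -4*(c + W)*(W + W) = -4*(W + c)*2*W = -8*W*(W + c))
l = I*sqrt(1076630) (l = sqrt(-8*(-323)*(-323 + (2 - 12/2)) - 231662) = sqrt(-8*(-323)*(-323 + (2 - 12*1/2)) - 231662) = sqrt(-8*(-323)*(-323 + (2 - 6)) - 231662) = sqrt(-8*(-323)*(-323 - 4) - 231662) = sqrt(-8*(-323)*(-327) - 231662) = sqrt(-844968 - 231662) = sqrt(-1076630) = I*sqrt(1076630) ≈ 1037.6*I)
q(O(-10)) - l = 657 - I*sqrt(1076630)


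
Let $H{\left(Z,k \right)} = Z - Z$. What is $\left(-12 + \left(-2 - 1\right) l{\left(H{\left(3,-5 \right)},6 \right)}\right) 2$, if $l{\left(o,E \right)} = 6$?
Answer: $-60$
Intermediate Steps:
$H{\left(Z,k \right)} = 0$
$\left(-12 + \left(-2 - 1\right) l{\left(H{\left(3,-5 \right)},6 \right)}\right) 2 = \left(-12 + \left(-2 - 1\right) 6\right) 2 = \left(-12 - 18\right) 2 = \left(-30\right) 2 = -60$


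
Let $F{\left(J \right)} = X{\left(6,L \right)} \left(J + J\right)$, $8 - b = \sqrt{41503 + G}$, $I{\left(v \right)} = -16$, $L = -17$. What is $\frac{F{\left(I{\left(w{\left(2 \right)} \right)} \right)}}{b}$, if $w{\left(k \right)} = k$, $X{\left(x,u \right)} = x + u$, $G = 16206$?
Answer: $- \frac{2816}{57645} - \frac{352 \sqrt{57709}}{57645} \approx -1.5158$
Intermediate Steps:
$X{\left(x,u \right)} = u + x$
$b = 8 - \sqrt{57709}$ ($b = 8 - \sqrt{41503 + 16206} = 8 - \sqrt{57709} \approx -232.23$)
$F{\left(J \right)} = - 22 J$ ($F{\left(J \right)} = \left(-17 + 6\right) \left(J + J\right) = - 11 \cdot 2 J = - 22 J$)
$\frac{F{\left(I{\left(w{\left(2 \right)} \right)} \right)}}{b} = \frac{\left(-22\right) \left(-16\right)}{8 - \sqrt{57709}} = \frac{352}{8 - \sqrt{57709}}$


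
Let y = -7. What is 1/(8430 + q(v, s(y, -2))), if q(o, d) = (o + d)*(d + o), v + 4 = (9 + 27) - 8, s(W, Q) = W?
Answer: 1/8719 ≈ 0.00011469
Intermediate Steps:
v = 24 (v = -4 + ((9 + 27) - 8) = -4 + (36 - 8) = -4 + 28 = 24)
q(o, d) = (d + o)² (q(o, d) = (d + o)*(d + o) = (d + o)²)
1/(8430 + q(v, s(y, -2))) = 1/(8430 + (-7 + 24)²) = 1/(8430 + 17²) = 1/(8430 + 289) = 1/8719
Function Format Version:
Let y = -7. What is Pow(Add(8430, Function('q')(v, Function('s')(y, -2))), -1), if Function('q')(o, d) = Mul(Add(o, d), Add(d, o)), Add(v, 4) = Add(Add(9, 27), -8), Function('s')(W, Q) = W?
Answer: Rational(1, 8719) ≈ 0.00011469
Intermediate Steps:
v = 24 (v = Add(-4, Add(Add(9, 27), -8)) = Add(-4, Add(36, -8)) = Add(-4, 28) = 24)
Function('q')(o, d) = Pow(Add(d, o), 2) (Function('q')(o, d) = Mul(Add(d, o), Add(d, o)) = Pow(Add(d, o), 2))
Pow(Add(8430, Function('q')(v, Function('s')(y, -2))), -1) = Pow(Add(8430, Pow(Add(-7, 24), 2)), -1) = Pow(Add(8430, Pow(17, 2)), -1) = Pow(Add(8430, 289), -1) = Pow(8719, -1) = Rational(1, 8719)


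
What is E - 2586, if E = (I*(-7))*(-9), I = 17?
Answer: -1515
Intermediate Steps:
E = 1071 (E = (17*(-7))*(-9) = -119*(-9) = 1071)
E - 2586 = 1071 - 2586 = -1515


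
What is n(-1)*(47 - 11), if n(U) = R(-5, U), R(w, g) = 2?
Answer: 72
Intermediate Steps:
n(U) = 2
n(-1)*(47 - 11) = 2*(47 - 11) = 2*36 = 72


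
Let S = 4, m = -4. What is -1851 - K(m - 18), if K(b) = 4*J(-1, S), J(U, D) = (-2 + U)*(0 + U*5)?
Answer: -1911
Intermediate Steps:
J(U, D) = 5*U*(-2 + U) (J(U, D) = (-2 + U)*(0 + 5*U) = (-2 + U)*(5*U) = 5*U*(-2 + U))
K(b) = 60 (K(b) = 4*(5*(-1)*(-2 - 1)) = 4*(5*(-1)*(-3)) = 4*15 = 60)
-1851 - K(m - 18) = -1851 - 1*60 = -1851 - 60 = -1911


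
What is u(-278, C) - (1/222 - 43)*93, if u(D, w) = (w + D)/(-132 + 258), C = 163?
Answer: 9318565/2331 ≈ 3997.7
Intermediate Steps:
u(D, w) = D/126 + w/126 (u(D, w) = (D + w)/126 = (D + w)*(1/126) = D/126 + w/126)
u(-278, C) - (1/222 - 43)*93 = ((1/126)*(-278) + (1/126)*163) - (1/222 - 43)*93 = (-139/63 + 163/126) - (1/222 - 43)*93 = -115/126 - (-9545)*93/222 = -115/126 - 1*(-295895/74) = -115/126 + 295895/74 = 9318565/2331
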